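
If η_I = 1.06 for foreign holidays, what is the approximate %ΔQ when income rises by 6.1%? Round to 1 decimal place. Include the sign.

6.5%

%ΔQ ≈ η × %ΔI = 1.06 × 6.1% = 6.5%.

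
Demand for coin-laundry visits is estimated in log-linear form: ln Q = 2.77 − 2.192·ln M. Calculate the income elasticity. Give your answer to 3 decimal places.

-2.192

In a log-linear demand, the coefficient on ln M is the income elasticity.
So η = -2.192.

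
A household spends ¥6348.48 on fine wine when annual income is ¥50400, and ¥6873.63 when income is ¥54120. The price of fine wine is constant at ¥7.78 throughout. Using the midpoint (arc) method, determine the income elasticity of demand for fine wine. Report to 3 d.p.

1.116

With a constant price, Q₁ = 6348.48/7.78 = 816.000 and Q₂ = 6873.63/7.78 = 883.500 (equivalently, work directly with expenditure since P cancels).
Midpoint %ΔQ = (6873.63 − 6348.48)/6611.06 = 0.07944; midpoint %ΔI = (54120 − 50400)/52260 = 0.07118.
η = 0.07944 / 0.07118 = 1.116.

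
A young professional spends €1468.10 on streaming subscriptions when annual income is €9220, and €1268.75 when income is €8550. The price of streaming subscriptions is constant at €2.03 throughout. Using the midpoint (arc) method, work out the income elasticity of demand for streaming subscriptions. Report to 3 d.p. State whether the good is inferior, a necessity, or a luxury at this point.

With a constant price, Q₁ = 1468.10/2.03 = 723.202 and Q₂ = 1268.75/2.03 = 625.000 (equivalently, work directly with expenditure since P cancels).
Midpoint %ΔQ = (1268.75 − 1468.10)/1368.43 = -0.14568; midpoint %ΔI = (8550 − 9220)/8885 = -0.07541.
η = -0.14568 / -0.07541 = 1.932.
η > 1 ⇒ luxury.

1.932 (luxury)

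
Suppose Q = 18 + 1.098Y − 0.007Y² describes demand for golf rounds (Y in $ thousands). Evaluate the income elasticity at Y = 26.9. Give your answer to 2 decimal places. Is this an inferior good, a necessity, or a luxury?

At Y = 26.9: Q = 42.4709.
dQ/dY = 1.098 − 0.014Y = 0.72140.
η = (dQ/dY)·(Y/Q) = 0.72140 × (26.9/42.4709) = 0.46.
0 < η < 1 ⇒ necessity.

0.46 (necessity)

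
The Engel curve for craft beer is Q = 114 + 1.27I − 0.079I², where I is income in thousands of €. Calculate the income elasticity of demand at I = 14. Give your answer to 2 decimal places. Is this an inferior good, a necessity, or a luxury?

-0.11 (inferior good)

At I = 14: Q = 116.2960.
dQ/dI = 1.27 − 0.158I = -0.94200.
η = (dQ/dI)·(I/Q) = -0.94200 × (14/116.2960) = -0.11.
η < 0 ⇒ inferior good.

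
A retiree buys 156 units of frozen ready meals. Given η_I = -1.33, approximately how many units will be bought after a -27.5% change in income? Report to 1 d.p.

%ΔQ ≈ η × %ΔI = -1.33 × (-27.5%) = 36.575%.
New Q ≈ 156 × (1 + 0.36575) = 213.1.

213.1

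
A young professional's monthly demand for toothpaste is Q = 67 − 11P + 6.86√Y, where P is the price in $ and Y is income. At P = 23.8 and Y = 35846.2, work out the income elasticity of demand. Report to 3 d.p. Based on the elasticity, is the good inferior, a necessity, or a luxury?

At P = 23.8, Y = 35846.2: Q = 1104.010.
Holding P constant, ∂Q/∂Y = 6.86/(2√Y) = 0.0181164.
η_Y = (∂Q/∂Y)·(Y/Q) = 0.0181164 × (35846.2/1104.010) = 0.588.
Since 0 < η < 1, this is a necessity.

0.588 (necessity)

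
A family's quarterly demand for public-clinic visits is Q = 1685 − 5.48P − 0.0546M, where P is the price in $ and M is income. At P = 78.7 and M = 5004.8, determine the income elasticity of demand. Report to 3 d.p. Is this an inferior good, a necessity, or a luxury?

At P = 78.7, M = 5004.8: Q = 980.462.
Holding P constant, ∂Q/∂M = −0.0546.
η_M = (∂Q/∂M)·(M/Q) = -0.0546 × (5004.8/980.462) = -0.279.
Since η < 0, this is an inferior good.

-0.279 (inferior good)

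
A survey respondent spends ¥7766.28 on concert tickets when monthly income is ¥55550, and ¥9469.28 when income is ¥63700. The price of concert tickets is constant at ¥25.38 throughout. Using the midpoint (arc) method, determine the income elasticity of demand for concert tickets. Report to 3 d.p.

1.446

With a constant price, Q₁ = 7766.28/25.38 = 306.000 and Q₂ = 9469.28/25.38 = 373.100 (equivalently, work directly with expenditure since P cancels).
Midpoint %ΔQ = (9469.28 − 7766.28)/8617.78 = 0.19761; midpoint %ΔI = (63700 − 55550)/59625 = 0.13669.
η = 0.19761 / 0.13669 = 1.446.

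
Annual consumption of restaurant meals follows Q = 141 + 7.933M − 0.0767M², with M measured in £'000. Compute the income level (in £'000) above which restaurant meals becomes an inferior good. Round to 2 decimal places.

dQ/dM = 7.933 − 0.1534M.
The good is inferior where dQ/dM < 0. Setting dQ/dM = 0 gives M = 7.933 / 0.1534 = 51.71.

51.71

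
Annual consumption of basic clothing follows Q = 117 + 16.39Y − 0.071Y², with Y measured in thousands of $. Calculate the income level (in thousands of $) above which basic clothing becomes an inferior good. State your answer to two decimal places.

dQ/dY = 16.39 − 0.142Y.
The good is inferior where dQ/dY < 0. Setting dQ/dY = 0 gives Y = 16.39 / 0.142 = 115.42.

115.42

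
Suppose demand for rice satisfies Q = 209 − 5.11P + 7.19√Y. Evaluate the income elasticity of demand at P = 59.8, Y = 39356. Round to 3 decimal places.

At P = 59.8, Y = 39356: Q = 1329.799.
Holding P constant, ∂Q/∂Y = 7.19/(2√Y) = 0.0181215.
η_Y = (∂Q/∂Y)·(Y/Q) = 0.0181215 × (39356/1329.799) = 0.536.

0.536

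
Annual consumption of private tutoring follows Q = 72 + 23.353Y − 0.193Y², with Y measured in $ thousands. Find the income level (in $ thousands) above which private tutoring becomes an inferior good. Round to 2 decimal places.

dQ/dY = 23.353 − 0.386Y.
The good is inferior where dQ/dY < 0. Setting dQ/dY = 0 gives Y = 23.353 / 0.386 = 60.50.

60.50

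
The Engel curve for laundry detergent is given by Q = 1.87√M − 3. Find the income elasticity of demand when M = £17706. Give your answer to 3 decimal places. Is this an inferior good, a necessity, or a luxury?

At M = 17706: Q = 245.829.
dQ/dM = 1.87/(2√M) = 0.0070267 at this income.
η = (dQ/dM)·(M/Q) = 0.0070267 × (17706/245.829) = 0.506.
Since 0 < η < 1, the good is a necessity.

0.506 (necessity)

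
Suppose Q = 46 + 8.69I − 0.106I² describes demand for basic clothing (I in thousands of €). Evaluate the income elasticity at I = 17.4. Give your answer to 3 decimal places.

At I = 17.4: Q = 165.1134.
dQ/dI = 8.69 − 0.212I = 5.00120.
η = (dQ/dI)·(I/Q) = 5.00120 × (17.4/165.1134) = 0.527.

0.527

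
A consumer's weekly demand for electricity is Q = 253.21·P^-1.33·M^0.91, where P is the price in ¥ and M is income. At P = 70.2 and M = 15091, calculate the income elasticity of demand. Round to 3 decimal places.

For a multiplicative demand Q = A·P^α·M^β, the income elasticity is β everywhere.
Here β = 0.91, so η = 0.910.

0.910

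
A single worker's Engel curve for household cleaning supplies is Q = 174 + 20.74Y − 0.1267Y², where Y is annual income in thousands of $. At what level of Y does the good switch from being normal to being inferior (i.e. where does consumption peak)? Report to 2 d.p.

81.85

dQ/dY = 20.74 − 0.2534Y.
The good is inferior where dQ/dY < 0. Setting dQ/dY = 0 gives Y = 20.74 / 0.2534 = 81.85.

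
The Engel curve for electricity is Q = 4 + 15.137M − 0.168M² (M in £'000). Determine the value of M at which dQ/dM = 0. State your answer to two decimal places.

dQ/dM = 15.137 − 0.336M.
The good is inferior where dQ/dM < 0. Setting dQ/dM = 0 gives M = 15.137 / 0.336 = 45.05.

45.05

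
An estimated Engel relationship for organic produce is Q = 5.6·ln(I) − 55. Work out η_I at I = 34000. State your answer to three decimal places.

At I = 34000: Q = 3.431.
dQ/dI = 5.6/I = 0.000164706 at this income.
η = (dQ/dI)·(I/Q) = 0.000164706 × (34000/3.431) = 1.632.

1.632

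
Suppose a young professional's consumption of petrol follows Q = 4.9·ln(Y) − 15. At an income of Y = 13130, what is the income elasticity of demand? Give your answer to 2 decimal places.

At Y = 13130: Q = 31.465.
dQ/dY = 4.9/Y = 0.000373191 at this income.
η = (dQ/dY)·(Y/Q) = 0.000373191 × (13130/31.465) = 0.16.

0.16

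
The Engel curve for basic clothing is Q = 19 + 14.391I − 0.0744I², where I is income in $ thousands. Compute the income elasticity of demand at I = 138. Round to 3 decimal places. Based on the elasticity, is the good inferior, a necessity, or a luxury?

-1.442 (inferior good)

At I = 138: Q = 588.0844.
dQ/dI = 14.391 − 0.1488I = -6.14340.
η = (dQ/dI)·(I/Q) = -6.14340 × (138/588.0844) = -1.442.
η < 0 ⇒ inferior good.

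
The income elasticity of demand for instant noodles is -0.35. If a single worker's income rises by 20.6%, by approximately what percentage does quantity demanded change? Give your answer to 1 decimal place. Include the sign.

-7.2%

%ΔQ ≈ η × %ΔI = -0.35 × 20.6% = -7.2%.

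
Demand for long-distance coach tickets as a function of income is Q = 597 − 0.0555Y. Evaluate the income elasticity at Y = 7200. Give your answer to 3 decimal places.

At Y = 7200: Q = 197.400.
dQ/dY = −0.0555.
η = (dQ/dY)·(Y/Q) = -0.0555 × (7200/197.400) = -2.024.

-2.024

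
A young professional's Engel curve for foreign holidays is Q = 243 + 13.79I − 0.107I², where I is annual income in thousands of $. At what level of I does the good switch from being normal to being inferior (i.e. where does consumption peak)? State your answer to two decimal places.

64.44

dQ/dI = 13.79 − 0.214I.
The good is inferior where dQ/dI < 0. Setting dQ/dI = 0 gives I = 13.79 / 0.214 = 64.44.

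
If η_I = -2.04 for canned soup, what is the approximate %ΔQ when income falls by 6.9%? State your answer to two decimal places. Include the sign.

%ΔQ ≈ η × %ΔI = -2.04 × (-6.9%) = 14.08%.

14.08%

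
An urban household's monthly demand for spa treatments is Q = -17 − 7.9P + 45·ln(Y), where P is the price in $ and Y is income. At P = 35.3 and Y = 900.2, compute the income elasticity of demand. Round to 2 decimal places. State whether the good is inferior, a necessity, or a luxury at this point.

4.39 (luxury)

At P = 35.3, Y = 900.2: Q = 10.248.
Holding P constant, ∂Q/∂Y = 45/Y = 0.0499889.
η_Y = (∂Q/∂Y)·(Y/Q) = 0.0499889 × (900.2/10.248) = 4.39.
Since η > 1, this is a luxury.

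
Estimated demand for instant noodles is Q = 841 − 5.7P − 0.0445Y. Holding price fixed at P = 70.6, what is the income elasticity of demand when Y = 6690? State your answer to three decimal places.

At P = 70.6, Y = 6690: Q = 140.875.
Holding P constant, ∂Q/∂Y = −0.0445.
η_Y = (∂Q/∂Y)·(Y/Q) = -0.0445 × (6690/140.875) = -2.113.

-2.113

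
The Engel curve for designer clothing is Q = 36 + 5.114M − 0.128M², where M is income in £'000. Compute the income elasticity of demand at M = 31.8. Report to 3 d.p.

-1.391

At M = 31.8: Q = 69.1865.
dQ/dM = 5.114 − 0.256M = -3.02680.
η = (dQ/dM)·(M/Q) = -3.02680 × (31.8/69.1865) = -1.391.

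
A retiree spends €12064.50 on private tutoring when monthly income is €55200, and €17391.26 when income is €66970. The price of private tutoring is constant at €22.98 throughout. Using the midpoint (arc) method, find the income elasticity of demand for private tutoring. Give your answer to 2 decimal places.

1.88

With a constant price, Q₁ = 12064.50/22.98 = 525.000 and Q₂ = 17391.26/22.98 = 756.800 (equivalently, work directly with expenditure since P cancels).
Midpoint %ΔQ = (17391.26 − 12064.50)/14727.88 = 0.36168; midpoint %ΔI = (66970 − 55200)/61085 = 0.19268.
η = 0.36168 / 0.19268 = 1.88.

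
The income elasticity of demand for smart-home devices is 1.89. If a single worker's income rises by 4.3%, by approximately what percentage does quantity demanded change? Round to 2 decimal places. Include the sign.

8.13%

%ΔQ ≈ η × %ΔI = 1.89 × 4.3% = 8.13%.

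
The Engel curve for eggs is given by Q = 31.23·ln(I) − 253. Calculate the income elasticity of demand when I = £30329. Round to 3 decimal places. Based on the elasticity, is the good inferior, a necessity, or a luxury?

At I = 30329: Q = 69.289.
dQ/dI = 31.23/I = 0.00102971 at this income.
η = (dQ/dI)·(I/Q) = 0.00102971 × (30329/69.289) = 0.451.
Since 0 < η < 1, the good is a necessity.

0.451 (necessity)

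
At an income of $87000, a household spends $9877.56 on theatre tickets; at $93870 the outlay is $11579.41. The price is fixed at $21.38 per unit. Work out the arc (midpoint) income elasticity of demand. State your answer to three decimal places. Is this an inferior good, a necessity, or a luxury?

With a constant price, Q₁ = 9877.56/21.38 = 462.000 and Q₂ = 11579.41/21.38 = 541.600 (equivalently, work directly with expenditure since P cancels).
Midpoint %ΔQ = (11579.41 − 9877.56)/10728.49 = 0.15863; midpoint %ΔI = (93870 − 87000)/90435 = 0.07597.
η = 0.15863 / 0.07597 = 2.088.
η > 1 ⇒ luxury.

2.088 (luxury)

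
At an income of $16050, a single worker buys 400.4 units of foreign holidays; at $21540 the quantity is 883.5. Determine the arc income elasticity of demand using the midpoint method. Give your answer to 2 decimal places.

ΔQ = 883.5 − 400.4 = 483.1; midpoint Q̄ = (400.4 + 883.5)/2 = 641.95.
ΔI = 21540 − 16050 = 5490; midpoint Ī = (16050 + 21540)/2 = 18795.
η = (ΔQ/Q̄) ÷ (ΔI/Ī) = (483.1/641.95) ÷ (5490/18795) = 2.58.

2.58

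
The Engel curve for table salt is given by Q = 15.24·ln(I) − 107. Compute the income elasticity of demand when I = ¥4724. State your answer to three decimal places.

0.695

At I = 4724: Q = 21.937.
dQ/dI = 15.24/I = 0.00322608 at this income.
η = (dQ/dI)·(I/Q) = 0.00322608 × (4724/21.937) = 0.695.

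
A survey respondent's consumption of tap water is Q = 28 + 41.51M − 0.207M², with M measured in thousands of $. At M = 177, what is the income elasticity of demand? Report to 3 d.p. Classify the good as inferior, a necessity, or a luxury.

-6.317 (inferior good)

At M = 177: Q = 890.1670.
dQ/dM = 41.51 − 0.414M = -31.76800.
η = (dQ/dM)·(M/Q) = -31.76800 × (177/890.1670) = -6.317.
η < 0 ⇒ inferior good.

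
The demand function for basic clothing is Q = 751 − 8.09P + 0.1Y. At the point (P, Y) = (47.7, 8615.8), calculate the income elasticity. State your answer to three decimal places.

At P = 47.7, Y = 8615.8: Q = 1226.687.
Holding P constant, ∂Q/∂Y = 0.1.
η_Y = (∂Q/∂Y)·(Y/Q) = 0.1 × (8615.8/1226.687) = 0.702.

0.702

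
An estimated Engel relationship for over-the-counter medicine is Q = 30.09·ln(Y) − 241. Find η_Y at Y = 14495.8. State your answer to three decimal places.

At Y = 14495.8: Q = 47.311.
dQ/dY = 30.09/Y = 0.00207577 at this income.
η = (dQ/dY)·(Y/Q) = 0.00207577 × (14495.8/47.311) = 0.636.

0.636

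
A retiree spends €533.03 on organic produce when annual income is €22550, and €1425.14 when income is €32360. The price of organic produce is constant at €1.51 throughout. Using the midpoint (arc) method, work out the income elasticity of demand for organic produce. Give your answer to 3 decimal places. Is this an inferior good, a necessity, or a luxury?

With a constant price, Q₁ = 533.03/1.51 = 353.000 and Q₂ = 1425.14/1.51 = 943.801 (equivalently, work directly with expenditure since P cancels).
Midpoint %ΔQ = (1425.14 − 533.03)/979.09 = 0.91117; midpoint %ΔI = (32360 − 22550)/27455 = 0.35731.
η = 0.91117 / 0.35731 = 2.550.
η > 1 ⇒ luxury.

2.550 (luxury)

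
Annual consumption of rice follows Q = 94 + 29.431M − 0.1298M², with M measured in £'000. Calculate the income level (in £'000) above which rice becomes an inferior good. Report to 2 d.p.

dQ/dM = 29.431 − 0.2596M.
The good is inferior where dQ/dM < 0. Setting dQ/dM = 0 gives M = 29.431 / 0.2596 = 113.37.

113.37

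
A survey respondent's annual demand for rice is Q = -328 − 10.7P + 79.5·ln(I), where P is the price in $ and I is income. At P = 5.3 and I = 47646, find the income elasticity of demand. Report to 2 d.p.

0.17

At P = 5.3, I = 47646: Q = 471.629.
Holding P constant, ∂Q/∂I = 79.5/I = 0.00166856.
η_I = (∂Q/∂I)·(I/Q) = 0.00166856 × (47646/471.629) = 0.17.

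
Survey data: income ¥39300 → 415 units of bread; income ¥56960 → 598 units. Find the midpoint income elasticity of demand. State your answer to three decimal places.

0.985

ΔQ = 598 − 415 = 183; midpoint Q̄ = (415 + 598)/2 = 506.5.
ΔI = 56960 − 39300 = 17660; midpoint Ī = (39300 + 56960)/2 = 48130.
η = (ΔQ/Q̄) ÷ (ΔI/Ī) = (183/506.5) ÷ (17660/48130) = 0.985.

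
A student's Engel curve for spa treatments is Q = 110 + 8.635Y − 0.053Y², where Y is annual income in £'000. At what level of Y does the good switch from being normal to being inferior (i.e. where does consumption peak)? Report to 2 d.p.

81.46

dQ/dY = 8.635 − 0.106Y.
The good is inferior where dQ/dY < 0. Setting dQ/dY = 0 gives Y = 8.635 / 0.106 = 81.46.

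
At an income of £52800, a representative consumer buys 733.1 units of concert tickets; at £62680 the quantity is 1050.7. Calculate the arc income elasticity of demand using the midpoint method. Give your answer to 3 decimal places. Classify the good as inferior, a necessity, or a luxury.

2.081 (luxury)

ΔQ = 1050.7 − 733.1 = 317.6; midpoint Q̄ = (733.1 + 1050.7)/2 = 891.9.
ΔI = 62680 − 52800 = 9880; midpoint Ī = (52800 + 62680)/2 = 57740.
η = (ΔQ/Q̄) ÷ (ΔI/Ī) = (317.6/891.9) ÷ (9880/57740) = 2.081.
η > 1 ⇒ luxury.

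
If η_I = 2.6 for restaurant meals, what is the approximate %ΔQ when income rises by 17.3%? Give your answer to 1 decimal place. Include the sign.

45.0%

%ΔQ ≈ η × %ΔI = 2.6 × 17.3% = 45.0%.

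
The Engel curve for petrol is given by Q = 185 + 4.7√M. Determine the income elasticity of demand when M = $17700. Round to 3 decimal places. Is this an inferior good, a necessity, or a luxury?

0.386 (necessity)

At M = 17700: Q = 810.294.
dQ/dM = 4.7/(2√M) = 0.0176637 at this income.
η = (dQ/dM)·(M/Q) = 0.0176637 × (17700/810.294) = 0.386.
Since 0 < η < 1, the good is a necessity.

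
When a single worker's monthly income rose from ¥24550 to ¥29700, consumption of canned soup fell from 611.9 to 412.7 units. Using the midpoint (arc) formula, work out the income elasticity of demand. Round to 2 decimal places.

ΔQ = 412.7 − 611.9 = -199.2; midpoint Q̄ = (611.9 + 412.7)/2 = 512.3.
ΔI = 29700 − 24550 = 5150; midpoint Ī = (24550 + 29700)/2 = 27125.
η = (ΔQ/Q̄) ÷ (ΔI/Ī) = (-199.2/512.3) ÷ (5150/27125) = -2.05.

-2.05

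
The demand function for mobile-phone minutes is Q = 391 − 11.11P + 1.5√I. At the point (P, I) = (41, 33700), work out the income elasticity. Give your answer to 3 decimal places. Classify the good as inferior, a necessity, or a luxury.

At P = 41, I = 33700: Q = 210.853.
Holding P constant, ∂Q/∂I = 1.5/(2√I) = 0.00408551.
η_I = (∂Q/∂I)·(I/Q) = 0.00408551 × (33700/210.853) = 0.653.
Since 0 < η < 1, this is a necessity.

0.653 (necessity)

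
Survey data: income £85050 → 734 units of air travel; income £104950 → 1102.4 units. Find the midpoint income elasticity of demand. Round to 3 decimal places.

1.915

ΔQ = 1102.4 − 734 = 368.4; midpoint Q̄ = (734 + 1102.4)/2 = 918.2.
ΔI = 104950 − 85050 = 19900; midpoint Ī = (85050 + 104950)/2 = 95000.
η = (ΔQ/Q̄) ÷ (ΔI/Ī) = (368.4/918.2) ÷ (19900/95000) = 1.915.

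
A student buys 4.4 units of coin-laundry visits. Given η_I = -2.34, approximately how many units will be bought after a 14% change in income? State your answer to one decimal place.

3.0

%ΔQ ≈ η × %ΔI = -2.34 × 14% = -32.76%.
New Q ≈ 4.4 × (1 − 0.3276) = 3.0.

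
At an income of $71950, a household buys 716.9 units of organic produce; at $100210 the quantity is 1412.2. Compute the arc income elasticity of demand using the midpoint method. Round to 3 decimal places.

1.989

ΔQ = 1412.2 − 716.9 = 695.3; midpoint Q̄ = (716.9 + 1412.2)/2 = 1064.55.
ΔI = 100210 − 71950 = 28260; midpoint Ī = (71950 + 100210)/2 = 86080.
η = (ΔQ/Q̄) ÷ (ΔI/Ī) = (695.3/1064.55) ÷ (28260/86080) = 1.989.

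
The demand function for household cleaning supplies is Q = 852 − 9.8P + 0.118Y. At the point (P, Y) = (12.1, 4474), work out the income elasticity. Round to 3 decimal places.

0.419

At P = 12.1, Y = 4474: Q = 1261.352.
Holding P constant, ∂Q/∂Y = 0.118.
η_Y = (∂Q/∂Y)·(Y/Q) = 0.118 × (4474/1261.352) = 0.419.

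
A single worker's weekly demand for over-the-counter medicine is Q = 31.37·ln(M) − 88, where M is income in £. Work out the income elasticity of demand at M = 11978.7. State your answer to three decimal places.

0.152

At M = 11978.7: Q = 206.592.
dQ/dM = 31.37/M = 0.00261882 at this income.
η = (dQ/dM)·(M/Q) = 0.00261882 × (11978.7/206.592) = 0.152.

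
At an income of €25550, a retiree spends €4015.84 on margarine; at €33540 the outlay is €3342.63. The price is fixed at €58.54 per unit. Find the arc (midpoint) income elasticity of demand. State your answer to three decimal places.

With a constant price, Q₁ = 4015.84/58.54 = 68.600 and Q₂ = 3342.63/58.54 = 57.100 (equivalently, work directly with expenditure since P cancels).
Midpoint %ΔQ = (3342.63 − 4015.84)/3679.24 = -0.18298; midpoint %ΔI = (33540 − 25550)/29545 = 0.27043.
η = -0.18298 / 0.27043 = -0.677.

-0.677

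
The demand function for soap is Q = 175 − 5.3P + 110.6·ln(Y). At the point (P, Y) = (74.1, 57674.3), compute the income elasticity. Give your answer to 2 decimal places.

0.11

At P = 74.1, Y = 57674.3: Q = 994.730.
Holding P constant, ∂Q/∂Y = 110.6/Y = 0.00191767.
η_Y = (∂Q/∂Y)·(Y/Q) = 0.00191767 × (57674.3/994.730) = 0.11.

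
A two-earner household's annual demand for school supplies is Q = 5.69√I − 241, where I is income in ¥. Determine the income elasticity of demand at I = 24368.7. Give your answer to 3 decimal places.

0.686

At I = 24368.7: Q = 647.236.
dQ/dI = 5.69/(2√I) = 0.0182249 at this income.
η = (dQ/dI)·(I/Q) = 0.0182249 × (24368.7/647.236) = 0.686.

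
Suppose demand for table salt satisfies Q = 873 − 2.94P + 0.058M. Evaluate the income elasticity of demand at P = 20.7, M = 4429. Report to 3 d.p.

0.240

At P = 20.7, M = 4429: Q = 1069.024.
Holding P constant, ∂Q/∂M = 0.058.
η_M = (∂Q/∂M)·(M/Q) = 0.058 × (4429/1069.024) = 0.240.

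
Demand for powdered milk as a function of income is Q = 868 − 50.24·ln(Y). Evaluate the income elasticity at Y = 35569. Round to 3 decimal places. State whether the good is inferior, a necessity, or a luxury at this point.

-0.147 (inferior good)

At Y = 35569: Q = 341.523.
dQ/dY = -50.24/Y = -0.00141247 at this income.
η = (dQ/dY)·(Y/Q) = -0.00141247 × (35569/341.523) = -0.147.
Since η < 0, the good is an inferior good.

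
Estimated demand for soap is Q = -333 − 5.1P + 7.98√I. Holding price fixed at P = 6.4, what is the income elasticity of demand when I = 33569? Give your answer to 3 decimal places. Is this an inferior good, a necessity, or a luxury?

0.667 (necessity)

At P = 6.4, I = 33569: Q = 1096.443.
Holding P constant, ∂Q/∂I = 7.98/(2√I) = 0.0217773.
η_I = (∂Q/∂I)·(I/Q) = 0.0217773 × (33569/1096.443) = 0.667.
Since 0 < η < 1, this is a necessity.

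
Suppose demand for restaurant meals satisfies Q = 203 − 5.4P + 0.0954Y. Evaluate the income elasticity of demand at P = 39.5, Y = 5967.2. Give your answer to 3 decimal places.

1.018

At P = 39.5, Y = 5967.2: Q = 558.971.
Holding P constant, ∂Q/∂Y = 0.0954.
η_Y = (∂Q/∂Y)·(Y/Q) = 0.0954 × (5967.2/558.971) = 1.018.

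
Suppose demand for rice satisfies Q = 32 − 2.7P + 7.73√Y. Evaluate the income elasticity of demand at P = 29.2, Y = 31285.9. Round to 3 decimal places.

At P = 29.2, Y = 31285.9: Q = 1320.429.
Holding P constant, ∂Q/∂Y = 7.73/(2√Y) = 0.0218512.
η_Y = (∂Q/∂Y)·(Y/Q) = 0.0218512 × (31285.9/1320.429) = 0.518.

0.518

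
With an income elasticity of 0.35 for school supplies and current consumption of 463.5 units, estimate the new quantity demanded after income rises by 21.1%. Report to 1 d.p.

%ΔQ ≈ η × %ΔI = 0.35 × 21.1% = 7.385%.
New Q ≈ 463.5 × (1 + 0.07385) = 497.7.

497.7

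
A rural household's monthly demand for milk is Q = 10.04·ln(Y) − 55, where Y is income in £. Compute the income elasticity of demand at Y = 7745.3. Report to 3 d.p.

At Y = 7745.3: Q = 34.907.
dQ/dY = 10.04/Y = 0.00129627 at this income.
η = (dQ/dY)·(Y/Q) = 0.00129627 × (7745.3/34.907) = 0.288.

0.288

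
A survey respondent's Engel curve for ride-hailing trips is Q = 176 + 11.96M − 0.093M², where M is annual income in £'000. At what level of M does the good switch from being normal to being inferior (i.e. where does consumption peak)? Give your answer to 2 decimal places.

64.30

dQ/dM = 11.96 − 0.186M.
The good is inferior where dQ/dM < 0. Setting dQ/dM = 0 gives M = 11.96 / 0.186 = 64.30.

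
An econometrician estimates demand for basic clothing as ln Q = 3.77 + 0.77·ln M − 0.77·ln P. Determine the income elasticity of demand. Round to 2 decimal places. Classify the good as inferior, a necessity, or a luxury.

In a log-linear demand, the coefficient on ln M is the income elasticity.
So η = 0.77.
0 < η < 1 ⇒ necessity.

0.77 (necessity)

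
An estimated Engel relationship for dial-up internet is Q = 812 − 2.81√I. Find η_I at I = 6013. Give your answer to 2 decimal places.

At I = 6013: Q = 594.103.
dQ/dI = -2.81/(2√I) = -0.0181189 at this income.
η = (dQ/dI)·(I/Q) = -0.0181189 × (6013/594.103) = -0.18.

-0.18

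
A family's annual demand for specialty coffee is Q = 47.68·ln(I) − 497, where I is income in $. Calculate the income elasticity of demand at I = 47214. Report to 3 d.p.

2.952

At I = 47214: Q = 16.153.
dQ/dI = 47.68/I = 0.00100987 at this income.
η = (dQ/dI)·(I/Q) = 0.00100987 × (47214/16.153) = 2.952.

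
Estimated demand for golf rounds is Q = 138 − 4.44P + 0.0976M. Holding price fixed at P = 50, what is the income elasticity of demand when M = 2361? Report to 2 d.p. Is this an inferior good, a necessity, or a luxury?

1.57 (luxury)

At P = 50, M = 2361: Q = 146.434.
Holding P constant, ∂Q/∂M = 0.0976.
η_M = (∂Q/∂M)·(M/Q) = 0.0976 × (2361/146.434) = 1.57.
Since η > 1, this is a luxury.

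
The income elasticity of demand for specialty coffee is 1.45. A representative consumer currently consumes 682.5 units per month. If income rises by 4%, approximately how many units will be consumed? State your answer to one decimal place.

722.1

%ΔQ ≈ η × %ΔI = 1.45 × 4% = 5.8%.
New Q ≈ 682.5 × (1 + 0.058) = 722.1.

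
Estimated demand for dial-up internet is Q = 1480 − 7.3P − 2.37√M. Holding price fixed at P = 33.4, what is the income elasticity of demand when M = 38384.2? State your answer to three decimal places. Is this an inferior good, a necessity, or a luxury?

At P = 33.4, M = 38384.2: Q = 771.852.
Holding P constant, ∂Q/∂M = -2.37/(2√M) = -0.00604842.
η_M = (∂Q/∂M)·(M/Q) = -0.00604842 × (38384.2/771.852) = -0.301.
Since η < 0, this is an inferior good.

-0.301 (inferior good)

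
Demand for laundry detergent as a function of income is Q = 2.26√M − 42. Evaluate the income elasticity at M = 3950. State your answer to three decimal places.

At M = 3950: Q = 100.039.
dQ/dM = 2.26/(2√M) = 0.0179796 at this income.
η = (dQ/dM)·(M/Q) = 0.0179796 × (3950/100.039) = 0.710.

0.710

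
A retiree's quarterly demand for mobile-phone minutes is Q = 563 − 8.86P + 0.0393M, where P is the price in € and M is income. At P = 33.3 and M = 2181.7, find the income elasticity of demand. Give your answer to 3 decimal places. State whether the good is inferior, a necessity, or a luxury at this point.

At P = 33.3, M = 2181.7: Q = 353.703.
Holding P constant, ∂Q/∂M = 0.0393.
η_M = (∂Q/∂M)·(M/Q) = 0.0393 × (2181.7/353.703) = 0.242.
Since 0 < η < 1, this is a necessity.

0.242 (necessity)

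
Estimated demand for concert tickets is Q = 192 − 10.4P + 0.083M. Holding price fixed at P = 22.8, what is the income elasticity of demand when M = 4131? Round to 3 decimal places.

At P = 22.8, M = 4131: Q = 297.753.
Holding P constant, ∂Q/∂M = 0.083.
η_M = (∂Q/∂M)·(M/Q) = 0.083 × (4131/297.753) = 1.152.

1.152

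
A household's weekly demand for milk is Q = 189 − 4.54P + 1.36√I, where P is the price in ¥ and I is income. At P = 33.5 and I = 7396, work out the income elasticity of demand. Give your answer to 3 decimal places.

At P = 33.5, I = 7396: Q = 153.870.
Holding P constant, ∂Q/∂I = 1.36/(2√I) = 0.00790698.
η_I = (∂Q/∂I)·(I/Q) = 0.00790698 × (7396/153.870) = 0.380.

0.380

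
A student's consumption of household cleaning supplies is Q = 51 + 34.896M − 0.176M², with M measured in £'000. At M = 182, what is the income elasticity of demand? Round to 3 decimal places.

At M = 182: Q = 572.2480.
dQ/dM = 34.896 − 0.352M = -29.16800.
η = (dQ/dM)·(M/Q) = -29.16800 × (182/572.2480) = -9.277.

-9.277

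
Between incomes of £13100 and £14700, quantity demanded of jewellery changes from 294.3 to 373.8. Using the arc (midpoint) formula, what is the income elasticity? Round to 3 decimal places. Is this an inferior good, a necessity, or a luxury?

ΔQ = 373.8 − 294.3 = 79.5; midpoint Q̄ = (294.3 + 373.8)/2 = 334.05.
ΔI = 14700 − 13100 = 1600; midpoint Ī = (13100 + 14700)/2 = 13900.
η = (ΔQ/Q̄) ÷ (ΔI/Ī) = (79.5/334.05) ÷ (1600/13900) = 2.068.
η > 1 ⇒ luxury.

2.068 (luxury)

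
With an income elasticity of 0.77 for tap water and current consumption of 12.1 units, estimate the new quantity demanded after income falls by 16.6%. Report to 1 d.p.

10.6

%ΔQ ≈ η × %ΔI = 0.77 × (-16.6%) = -12.782%.
New Q ≈ 12.1 × (1 − 0.12782) = 10.6.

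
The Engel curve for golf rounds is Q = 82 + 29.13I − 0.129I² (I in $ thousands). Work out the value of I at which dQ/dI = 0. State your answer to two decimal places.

112.91

dQ/dI = 29.13 − 0.258I.
The good is inferior where dQ/dI < 0. Setting dQ/dI = 0 gives I = 29.13 / 0.258 = 112.91.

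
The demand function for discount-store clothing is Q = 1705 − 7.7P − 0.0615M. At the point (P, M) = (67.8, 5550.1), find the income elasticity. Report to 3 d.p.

At P = 67.8, M = 5550.1: Q = 841.609.
Holding P constant, ∂Q/∂M = −0.0615.
η_M = (∂Q/∂M)·(M/Q) = -0.0615 × (5550.1/841.609) = -0.406.

-0.406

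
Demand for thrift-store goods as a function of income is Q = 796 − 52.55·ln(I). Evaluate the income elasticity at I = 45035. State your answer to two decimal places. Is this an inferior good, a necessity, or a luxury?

-0.23 (inferior good)

At I = 45035: Q = 232.916.
dQ/dI = -52.55/I = -0.00116687 at this income.
η = (dQ/dI)·(I/Q) = -0.00116687 × (45035/232.916) = -0.23.
Since η < 0, the good is an inferior good.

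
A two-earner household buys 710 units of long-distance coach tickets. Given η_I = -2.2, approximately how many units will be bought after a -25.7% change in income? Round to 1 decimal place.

%ΔQ ≈ η × %ΔI = -2.2 × (-25.7%) = 56.54%.
New Q ≈ 710 × (1 + 0.5654) = 1111.4.

1111.4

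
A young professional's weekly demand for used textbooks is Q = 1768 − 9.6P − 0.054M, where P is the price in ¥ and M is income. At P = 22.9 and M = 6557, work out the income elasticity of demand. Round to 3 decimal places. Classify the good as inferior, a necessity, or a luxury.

At P = 22.9, M = 6557: Q = 1194.082.
Holding P constant, ∂Q/∂M = −0.054.
η_M = (∂Q/∂M)·(M/Q) = -0.054 × (6557/1194.082) = -0.297.
Since η < 0, this is an inferior good.

-0.297 (inferior good)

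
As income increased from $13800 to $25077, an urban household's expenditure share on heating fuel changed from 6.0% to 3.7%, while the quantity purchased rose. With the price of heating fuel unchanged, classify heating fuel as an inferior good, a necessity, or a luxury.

necessity

Quantity rises but the budget share falls as income rises, so 0 < η < 1.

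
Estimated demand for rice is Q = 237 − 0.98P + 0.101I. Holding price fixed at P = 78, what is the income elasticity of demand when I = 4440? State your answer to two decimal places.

0.74

At P = 78, I = 4440: Q = 609.000.
Holding P constant, ∂Q/∂I = 0.101.
η_I = (∂Q/∂I)·(I/Q) = 0.101 × (4440/609.000) = 0.74.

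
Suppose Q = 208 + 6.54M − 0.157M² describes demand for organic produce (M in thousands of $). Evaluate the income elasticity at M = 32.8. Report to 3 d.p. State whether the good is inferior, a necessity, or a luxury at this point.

At M = 32.8: Q = 253.6051.
dQ/dM = 6.54 − 0.314M = -3.75920.
η = (dQ/dM)·(M/Q) = -3.75920 × (32.8/253.6051) = -0.486.
η < 0 ⇒ inferior good.

-0.486 (inferior good)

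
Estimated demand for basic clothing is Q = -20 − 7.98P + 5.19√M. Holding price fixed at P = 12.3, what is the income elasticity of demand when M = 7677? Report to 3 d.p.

At P = 12.3, M = 7677: Q = 336.586.
Holding P constant, ∂Q/∂M = 5.19/(2√M) = 0.029617.
η_M = (∂Q/∂M)·(M/Q) = 0.029617 × (7677/336.586) = 0.676.

0.676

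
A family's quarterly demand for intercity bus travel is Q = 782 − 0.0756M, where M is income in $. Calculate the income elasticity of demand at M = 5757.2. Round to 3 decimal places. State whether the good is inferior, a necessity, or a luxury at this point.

At M = 5757.2: Q = 346.756.
dQ/dM = −0.0756.
η = (dQ/dM)·(M/Q) = -0.0756 × (5757.2/346.756) = -1.255.
Since η < 0, the good is an inferior good.

-1.255 (inferior good)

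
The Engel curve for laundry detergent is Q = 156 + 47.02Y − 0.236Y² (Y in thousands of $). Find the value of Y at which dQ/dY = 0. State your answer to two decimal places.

99.62

dQ/dY = 47.02 − 0.472Y.
The good is inferior where dQ/dY < 0. Setting dQ/dY = 0 gives Y = 47.02 / 0.472 = 99.62.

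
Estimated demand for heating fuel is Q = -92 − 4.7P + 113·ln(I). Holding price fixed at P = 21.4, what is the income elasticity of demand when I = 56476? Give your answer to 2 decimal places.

At P = 21.4, I = 56476: Q = 1043.818.
Holding P constant, ∂Q/∂I = 113/I = 0.00200085.
η_I = (∂Q/∂I)·(I/Q) = 0.00200085 × (56476/1043.818) = 0.11.

0.11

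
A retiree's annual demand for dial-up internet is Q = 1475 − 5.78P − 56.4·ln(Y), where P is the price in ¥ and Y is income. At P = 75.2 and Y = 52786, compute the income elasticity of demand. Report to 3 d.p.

-0.132

At P = 75.2, Y = 52786: Q = 427.050.
Holding P constant, ∂Q/∂Y = -56.4/Y = -0.00106847.
η_Y = (∂Q/∂Y)·(Y/Q) = -0.00106847 × (52786/427.050) = -0.132.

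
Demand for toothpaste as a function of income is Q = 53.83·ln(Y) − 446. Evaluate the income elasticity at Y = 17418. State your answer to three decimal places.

0.676

At Y = 17418: Q = 79.664.
dQ/dY = 53.83/Y = 0.00309048 at this income.
η = (dQ/dY)·(Y/Q) = 0.00309048 × (17418/79.664) = 0.676.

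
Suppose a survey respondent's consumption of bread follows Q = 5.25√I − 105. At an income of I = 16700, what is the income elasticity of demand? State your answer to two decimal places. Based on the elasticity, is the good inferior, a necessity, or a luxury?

At I = 16700: Q = 573.450.
dQ/dI = 5.25/(2√I) = 0.0203129 at this income.
η = (dQ/dI)·(I/Q) = 0.0203129 × (16700/573.450) = 0.59.
Since 0 < η < 1, the good is a necessity.

0.59 (necessity)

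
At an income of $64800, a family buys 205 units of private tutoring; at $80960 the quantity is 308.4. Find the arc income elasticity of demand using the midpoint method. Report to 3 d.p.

ΔQ = 308.4 − 205 = 103.4; midpoint Q̄ = (205 + 308.4)/2 = 256.7.
ΔI = 80960 − 64800 = 16160; midpoint Ī = (64800 + 80960)/2 = 72880.
η = (ΔQ/Q̄) ÷ (ΔI/Ī) = (103.4/256.7) ÷ (16160/72880) = 1.817.

1.817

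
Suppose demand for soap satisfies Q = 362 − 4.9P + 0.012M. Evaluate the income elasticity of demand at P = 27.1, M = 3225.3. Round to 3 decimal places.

0.144

At P = 27.1, M = 3225.3: Q = 267.914.
Holding P constant, ∂Q/∂M = 0.012.
η_M = (∂Q/∂M)·(M/Q) = 0.012 × (3225.3/267.914) = 0.144.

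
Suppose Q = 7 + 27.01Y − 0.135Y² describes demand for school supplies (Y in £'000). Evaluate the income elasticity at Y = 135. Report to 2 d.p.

At Y = 135: Q = 1192.9750.
dQ/dY = 27.01 − 0.27Y = -9.44000.
η = (dQ/dY)·(Y/Q) = -9.44000 × (135/1192.9750) = -1.07.

-1.07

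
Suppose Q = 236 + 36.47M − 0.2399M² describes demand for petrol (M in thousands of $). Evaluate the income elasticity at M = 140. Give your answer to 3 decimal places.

-6.719

At M = 140: Q = 639.7600.
dQ/dM = 36.47 − 0.4798M = -30.70200.
η = (dQ/dM)·(M/Q) = -30.70200 × (140/639.7600) = -6.719.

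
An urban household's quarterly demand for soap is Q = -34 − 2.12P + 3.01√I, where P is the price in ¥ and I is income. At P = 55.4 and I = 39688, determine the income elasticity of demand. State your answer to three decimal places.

At P = 55.4, I = 39688: Q = 448.200.
Holding P constant, ∂Q/∂I = 3.01/(2√I) = 0.00755452.
η_I = (∂Q/∂I)·(I/Q) = 0.00755452 × (39688/448.200) = 0.669.

0.669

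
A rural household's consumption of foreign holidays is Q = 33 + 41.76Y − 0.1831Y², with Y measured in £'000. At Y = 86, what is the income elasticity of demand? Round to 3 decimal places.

At Y = 86: Q = 2270.1524.
dQ/dY = 41.76 − 0.3662Y = 10.26680.
η = (dQ/dY)·(Y/Q) = 10.26680 × (86/2270.1524) = 0.389.

0.389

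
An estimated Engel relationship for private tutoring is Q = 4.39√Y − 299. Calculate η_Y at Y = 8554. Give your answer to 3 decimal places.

1.897

At Y = 8554: Q = 107.022.
dQ/dY = 4.39/(2√Y) = 0.0237329 at this income.
η = (dQ/dY)·(Y/Q) = 0.0237329 × (8554/107.022) = 1.897.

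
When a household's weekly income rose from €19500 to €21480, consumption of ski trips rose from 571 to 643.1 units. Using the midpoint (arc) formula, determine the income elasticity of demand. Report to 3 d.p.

1.229

ΔQ = 643.1 − 571 = 72.1; midpoint Q̄ = (571 + 643.1)/2 = 607.05.
ΔI = 21480 − 19500 = 1980; midpoint Ī = (19500 + 21480)/2 = 20490.
η = (ΔQ/Q̄) ÷ (ΔI/Ī) = (72.1/607.05) ÷ (1980/20490) = 1.229.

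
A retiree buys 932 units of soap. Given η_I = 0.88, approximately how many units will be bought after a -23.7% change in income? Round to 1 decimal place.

%ΔQ ≈ η × %ΔI = 0.88 × (-23.7%) = -20.856%.
New Q ≈ 932 × (1 − 0.20856) = 737.6.

737.6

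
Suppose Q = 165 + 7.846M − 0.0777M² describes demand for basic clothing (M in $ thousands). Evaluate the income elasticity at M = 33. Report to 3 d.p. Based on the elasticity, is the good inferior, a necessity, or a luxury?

0.264 (necessity)

At M = 33: Q = 339.3027.
dQ/dM = 7.846 − 0.1554M = 2.71780.
η = (dQ/dM)·(M/Q) = 2.71780 × (33/339.3027) = 0.264.
0 < η < 1 ⇒ necessity.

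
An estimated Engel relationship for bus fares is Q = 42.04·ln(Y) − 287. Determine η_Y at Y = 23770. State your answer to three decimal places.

0.308

At Y = 23770: Q = 136.603.
dQ/dY = 42.04/Y = 0.00176862 at this income.
η = (dQ/dY)·(Y/Q) = 0.00176862 × (23770/136.603) = 0.308.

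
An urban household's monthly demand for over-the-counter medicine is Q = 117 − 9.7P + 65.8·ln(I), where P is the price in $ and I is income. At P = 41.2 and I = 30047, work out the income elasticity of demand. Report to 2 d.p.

0.17

At P = 41.2, I = 30047: Q = 395.792.
Holding P constant, ∂Q/∂I = 65.8/I = 0.0021899.
η_I = (∂Q/∂I)·(I/Q) = 0.0021899 × (30047/395.792) = 0.17.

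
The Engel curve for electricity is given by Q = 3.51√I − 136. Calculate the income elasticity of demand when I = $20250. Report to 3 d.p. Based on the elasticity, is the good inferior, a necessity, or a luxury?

At I = 20250: Q = 363.482.
dQ/dI = 3.51/(2√I) = 0.0123329 at this income.
η = (dQ/dI)·(I/Q) = 0.0123329 × (20250/363.482) = 0.687.
Since 0 < η < 1, the good is a necessity.

0.687 (necessity)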